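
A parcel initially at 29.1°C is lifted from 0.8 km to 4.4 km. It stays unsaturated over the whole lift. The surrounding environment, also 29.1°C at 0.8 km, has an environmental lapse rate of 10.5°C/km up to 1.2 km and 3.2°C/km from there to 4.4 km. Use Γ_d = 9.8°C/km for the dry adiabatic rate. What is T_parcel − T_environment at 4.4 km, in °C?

Parcel:
  800 → 4400 m (dry, 9.8°C/km): ΔT = -9.8 × 3.6 = -35.28°C → T = -6.18°C
Environment:
  800 → 1200 m (environment, lower layer, 10.5°C/km): ΔT = -10.5 × 0.4 = -4.2°C → T = 24.9°C
  1200 → 4400 m (environment, upper layer, 3.2°C/km): ΔT = -3.2 × 3.2 = -10.24°C → T = 14.66°C
T_parcel − T_env = -6.18 − 14.66 = -20.84°C

-20.84°C (parcel cooler than environment)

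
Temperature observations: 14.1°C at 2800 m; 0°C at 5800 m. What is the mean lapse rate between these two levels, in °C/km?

Γ = −ΔT/Δz = (14.1 − 0) / (5800 − 2800) m
  = 14.1°C / 3 km = 4.7°C/km

4.7°C/km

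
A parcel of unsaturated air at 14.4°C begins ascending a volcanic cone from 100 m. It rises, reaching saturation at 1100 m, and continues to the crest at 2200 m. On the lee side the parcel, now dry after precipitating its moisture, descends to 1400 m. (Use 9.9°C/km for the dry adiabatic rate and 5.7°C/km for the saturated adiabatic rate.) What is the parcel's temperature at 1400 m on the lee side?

6.15°C

Dry to 1100 m: -9.9 × 1 km = -9.9°C, so T = 4.5°C.
Saturated to 2200 m: -5.7 × 1.1 km = -6.27°C, so T = -1.77°C.
Dry descent to 1400 m: +9.9 × 0.8 km = +7.92°C, so T = 6.15°C.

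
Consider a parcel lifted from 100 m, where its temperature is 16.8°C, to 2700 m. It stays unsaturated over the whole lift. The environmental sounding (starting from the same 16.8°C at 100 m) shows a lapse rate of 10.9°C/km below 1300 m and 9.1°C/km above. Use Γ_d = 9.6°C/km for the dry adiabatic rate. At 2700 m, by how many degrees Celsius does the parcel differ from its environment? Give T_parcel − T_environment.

+0.86°C (parcel warmer than environment)

Parcel:
  Dry to 2700 m: -9.6 × 2.6 km = -24.96°C, so T = -8.16°C.
Environment:
  Environment, lower layer to 1300 m: -10.9 × 1.2 km = -13.08°C, so T = 3.72°C.
  Environment, upper layer to 2700 m: -9.1 × 1.4 km = -12.74°C, so T = -9.02°C.
T_parcel − T_env = -8.16 − (-9.02) = +0.86°C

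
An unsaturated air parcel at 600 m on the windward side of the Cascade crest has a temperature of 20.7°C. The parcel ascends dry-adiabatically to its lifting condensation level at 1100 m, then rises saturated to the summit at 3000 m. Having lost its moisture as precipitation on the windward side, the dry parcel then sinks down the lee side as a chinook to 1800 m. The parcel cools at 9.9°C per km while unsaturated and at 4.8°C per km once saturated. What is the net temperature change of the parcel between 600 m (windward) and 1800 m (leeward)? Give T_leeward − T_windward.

-2.19°C

600 → 1100 m (dry, 9.9°C/km): ΔT = -9.9 × 0.5 = -4.95°C → T = 15.75°C
1100 → 3000 m (saturated, 4.8°C/km): ΔT = -4.8 × 1.9 = -9.12°C → T = 6.63°C
3000 → 1800 m (dry descent, 9.9°C/km): ΔT = +9.9 × 1.2 = +11.88°C → T = 18.51°C
Net change vs windward start: 18.51 − 20.7 = -2.19°C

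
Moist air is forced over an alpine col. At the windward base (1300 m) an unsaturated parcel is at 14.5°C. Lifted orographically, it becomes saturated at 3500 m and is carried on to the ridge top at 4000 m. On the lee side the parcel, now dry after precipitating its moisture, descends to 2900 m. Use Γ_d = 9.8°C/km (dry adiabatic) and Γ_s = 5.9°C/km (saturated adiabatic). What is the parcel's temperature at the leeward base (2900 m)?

Dry to 3500 m: -9.8 × 2.2 km = -21.56°C, so T = -7.06°C.
Saturated to 4000 m: -5.9 × 0.5 km = -2.95°C, so T = -10.01°C.
Dry descent to 2900 m: +9.8 × 1.1 km = +10.78°C, so T = 0.77°C.

0.77°C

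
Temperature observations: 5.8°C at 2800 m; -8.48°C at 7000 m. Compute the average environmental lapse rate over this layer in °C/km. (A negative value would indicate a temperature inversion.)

Γ = −ΔT/Δz = (5.8 − (-8.48)) / (7000 − 2800) m
  = 14.28°C / 4.2 km = 3.4°C/km

3.4°C/km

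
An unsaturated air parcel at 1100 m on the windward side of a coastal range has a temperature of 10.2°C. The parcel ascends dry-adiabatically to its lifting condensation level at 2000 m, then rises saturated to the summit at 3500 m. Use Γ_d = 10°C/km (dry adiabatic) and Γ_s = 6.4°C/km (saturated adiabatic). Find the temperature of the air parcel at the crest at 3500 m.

-8.4°C

From 1100 m to 2000 m (dry): cools by 10 × 0.9 = 9°C, giving 1.2°C.
From 2000 m to 3500 m (saturated): cools by 6.4 × 1.5 = 9.6°C, giving -8.4°C.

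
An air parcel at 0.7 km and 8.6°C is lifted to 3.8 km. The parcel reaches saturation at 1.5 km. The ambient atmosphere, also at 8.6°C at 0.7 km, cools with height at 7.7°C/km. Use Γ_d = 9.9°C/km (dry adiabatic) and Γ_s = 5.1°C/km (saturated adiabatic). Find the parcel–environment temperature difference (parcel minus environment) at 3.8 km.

+4.22°C (parcel warmer than environment)

Parcel:
  Dry to 1500 m: -9.9 × 0.8 km = -7.92°C, so T = 0.68°C.
  Saturated to 3800 m: -5.1 × 2.3 km = -11.73°C, so T = -11.05°C.
Environment:
  Environment to 3800 m: -7.7 × 3.1 km = -23.87°C, so T = -15.27°C.
T_parcel − T_env = -11.05 − (-15.27) = +4.22°C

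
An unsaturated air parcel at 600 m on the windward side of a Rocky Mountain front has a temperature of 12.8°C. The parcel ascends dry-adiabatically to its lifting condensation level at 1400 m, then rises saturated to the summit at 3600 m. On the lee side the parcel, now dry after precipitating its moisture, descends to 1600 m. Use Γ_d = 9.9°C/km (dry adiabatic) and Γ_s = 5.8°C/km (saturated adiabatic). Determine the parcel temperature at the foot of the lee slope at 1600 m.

600–1400 m, dry: Δz = 0.8 km ⇒ ΔT = -7.92°C; T = 4.88°C
1400–3600 m, saturated: Δz = 2.2 km ⇒ ΔT = -12.76°C; T = -7.88°C
3600–1600 m, dry descent: Δz = 2 km ⇒ ΔT = +19.8°C; T = 11.92°C

11.92°C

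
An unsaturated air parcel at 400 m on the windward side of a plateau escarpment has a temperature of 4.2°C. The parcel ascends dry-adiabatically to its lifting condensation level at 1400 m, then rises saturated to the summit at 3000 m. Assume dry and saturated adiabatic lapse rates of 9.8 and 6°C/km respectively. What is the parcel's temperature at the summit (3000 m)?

From 400 m to 1400 m (dry): cools by 9.8 × 1 = 9.8°C, giving -5.6°C.
From 1400 m to 3000 m (saturated): cools by 6 × 1.6 = 9.6°C, giving -15.2°C.

-15.2°C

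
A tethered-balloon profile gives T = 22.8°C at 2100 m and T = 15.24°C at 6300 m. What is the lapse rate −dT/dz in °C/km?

1.8°C/km

Γ = −ΔT/Δz = (22.8 − 15.24) / (6300 − 2100) m
  = 7.56°C / 4.2 km = 1.8°C/km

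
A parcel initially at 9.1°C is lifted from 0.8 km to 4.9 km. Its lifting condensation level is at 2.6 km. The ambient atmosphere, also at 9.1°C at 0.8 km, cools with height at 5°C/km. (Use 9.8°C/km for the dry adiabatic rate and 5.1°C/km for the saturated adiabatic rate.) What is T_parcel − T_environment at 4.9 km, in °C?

Parcel:
  Dry to 2600 m: -9.8 × 1.8 km = -17.64°C, so T = -8.54°C.
  Saturated to 4900 m: -5.1 × 2.3 km = -11.73°C, so T = -20.27°C.
Environment:
  Environment to 4900 m: -5 × 4.1 km = -20.5°C, so T = -11.4°C.
T_parcel − T_env = -20.27 − (-11.4) = -8.87°C

-8.87°C (parcel cooler than environment)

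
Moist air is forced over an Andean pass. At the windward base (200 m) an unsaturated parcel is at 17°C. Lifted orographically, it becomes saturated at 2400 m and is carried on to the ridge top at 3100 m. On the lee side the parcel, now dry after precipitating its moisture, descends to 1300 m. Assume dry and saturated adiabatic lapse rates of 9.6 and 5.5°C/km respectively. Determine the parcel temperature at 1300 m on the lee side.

From 200 m to 2400 m (dry): cools by 9.6 × 2.2 = 21.12°C, giving -4.12°C.
From 2400 m to 3100 m (saturated): cools by 5.5 × 0.7 = 3.85°C, giving -7.97°C.
From 3100 m to 1300 m (dry descent): warms by 9.6 × 1.8 = 17.28°C, giving 9.31°C.

9.31°C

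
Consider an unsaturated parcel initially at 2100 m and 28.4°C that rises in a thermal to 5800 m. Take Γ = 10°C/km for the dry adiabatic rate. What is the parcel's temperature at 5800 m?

-8.6°C

2100 → 5800 m (dry adiabatic, 10°C/km): ΔT = -10 × 3.7 = -37°C → T = -8.6°C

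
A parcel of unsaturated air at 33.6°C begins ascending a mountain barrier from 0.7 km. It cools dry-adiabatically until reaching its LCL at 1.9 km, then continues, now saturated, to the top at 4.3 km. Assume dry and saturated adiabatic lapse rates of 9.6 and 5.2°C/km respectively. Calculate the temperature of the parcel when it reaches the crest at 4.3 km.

9.6°C

700–1900 m, dry: Δz = 1.2 km ⇒ ΔT = -11.52°C; T = 22.08°C
1900–4300 m, saturated: Δz = 2.4 km ⇒ ΔT = -12.48°C; T = 9.6°C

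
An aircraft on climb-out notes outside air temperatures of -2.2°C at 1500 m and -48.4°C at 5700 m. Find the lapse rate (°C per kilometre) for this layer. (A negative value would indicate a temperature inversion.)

Γ = −ΔT/Δz = (-2.2 − (-48.4)) / (5700 − 1500) m
  = 46.2°C / 4.2 km = 11°C/km

11°C/km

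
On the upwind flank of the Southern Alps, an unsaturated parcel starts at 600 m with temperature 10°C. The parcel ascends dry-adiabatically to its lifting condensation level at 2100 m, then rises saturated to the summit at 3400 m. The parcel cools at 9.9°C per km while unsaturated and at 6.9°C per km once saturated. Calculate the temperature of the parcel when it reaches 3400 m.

-13.82°C

From 600 m to 2100 m (dry): cools by 9.9 × 1.5 = 14.85°C, giving -4.85°C.
From 2100 m to 3400 m (saturated): cools by 6.9 × 1.3 = 8.97°C, giving -13.82°C.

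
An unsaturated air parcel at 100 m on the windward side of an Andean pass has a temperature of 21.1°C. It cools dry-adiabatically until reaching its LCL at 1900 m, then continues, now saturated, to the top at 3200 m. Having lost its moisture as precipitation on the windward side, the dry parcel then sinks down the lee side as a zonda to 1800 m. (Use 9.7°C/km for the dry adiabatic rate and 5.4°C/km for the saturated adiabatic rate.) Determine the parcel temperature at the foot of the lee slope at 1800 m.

From 100 m to 1900 m (dry): cools by 9.7 × 1.8 = 17.46°C, giving 3.64°C.
From 1900 m to 3200 m (saturated): cools by 5.4 × 1.3 = 7.02°C, giving -3.38°C.
From 3200 m to 1800 m (dry descent): warms by 9.7 × 1.4 = 13.58°C, giving 10.2°C.

10.2°C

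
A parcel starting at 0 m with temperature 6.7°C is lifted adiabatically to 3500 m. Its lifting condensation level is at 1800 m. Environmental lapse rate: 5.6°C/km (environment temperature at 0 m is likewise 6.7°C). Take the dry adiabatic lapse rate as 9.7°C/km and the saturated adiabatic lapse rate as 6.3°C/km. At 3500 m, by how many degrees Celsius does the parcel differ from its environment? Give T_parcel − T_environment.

-8.57°C (parcel cooler than environment)

Parcel:
  0 → 1800 m (dry, 9.7°C/km): ΔT = -9.7 × 1.8 = -17.46°C → T = -10.76°C
  1800 → 3500 m (saturated, 6.3°C/km): ΔT = -6.3 × 1.7 = -10.71°C → T = -21.47°C
Environment:
  0 → 3500 m (environment, 5.6°C/km): ΔT = -5.6 × 3.5 = -19.6°C → T = -12.9°C
T_parcel − T_env = -21.47 − (-12.9) = -8.57°C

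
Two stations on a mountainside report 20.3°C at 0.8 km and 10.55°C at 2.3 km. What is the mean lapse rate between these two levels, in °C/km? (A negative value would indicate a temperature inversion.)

Γ = −ΔT/Δz = (20.3 − 10.55) / (2300 − 800) m
  = 9.75°C / 1.5 km = 6.5°C/km

6.5°C/km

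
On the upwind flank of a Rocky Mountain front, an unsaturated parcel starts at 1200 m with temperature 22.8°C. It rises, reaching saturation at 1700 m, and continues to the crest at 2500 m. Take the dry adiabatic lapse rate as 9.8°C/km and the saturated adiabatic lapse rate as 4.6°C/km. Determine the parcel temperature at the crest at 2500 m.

From 1200 m to 1700 m (dry): cools by 9.8 × 0.5 = 4.9°C, giving 17.9°C.
From 1700 m to 2500 m (saturated): cools by 4.6 × 0.8 = 3.68°C, giving 14.22°C.

14.22°C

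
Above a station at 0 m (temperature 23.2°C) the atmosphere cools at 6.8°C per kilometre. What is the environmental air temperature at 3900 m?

From 0 m to 3900 m (environmental): cools by 6.8 × 3.9 = 26.52°C, giving -3.32°C.

-3.32°C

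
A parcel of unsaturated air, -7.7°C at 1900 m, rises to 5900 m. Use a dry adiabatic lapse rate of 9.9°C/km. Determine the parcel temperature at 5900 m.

1900 → 5900 m (dry adiabatic, 9.9°C/km): ΔT = -9.9 × 4 = -39.6°C → T = -47.3°C

-47.3°C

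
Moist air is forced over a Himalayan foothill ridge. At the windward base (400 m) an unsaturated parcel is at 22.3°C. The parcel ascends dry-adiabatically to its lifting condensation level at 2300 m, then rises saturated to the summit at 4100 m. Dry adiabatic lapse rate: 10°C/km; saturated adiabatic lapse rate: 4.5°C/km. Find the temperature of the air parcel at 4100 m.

400 → 2300 m (dry, 10°C/km): ΔT = -10 × 1.9 = -19°C → T = 3.3°C
2300 → 4100 m (saturated, 4.5°C/km): ΔT = -4.5 × 1.8 = -8.1°C → T = -4.8°C

-4.8°C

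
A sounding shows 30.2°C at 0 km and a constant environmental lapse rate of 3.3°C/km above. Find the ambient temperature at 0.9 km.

Environmental to 900 m: -3.3 × 0.9 km = -2.97°C, so T = 27.23°C.

27.23°C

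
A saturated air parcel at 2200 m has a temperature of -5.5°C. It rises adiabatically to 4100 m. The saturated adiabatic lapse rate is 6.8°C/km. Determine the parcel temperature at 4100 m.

-18.42°C

2200–4100 m, saturated adiabatic: Δz = 1.9 km ⇒ ΔT = -12.92°C; T = -18.42°C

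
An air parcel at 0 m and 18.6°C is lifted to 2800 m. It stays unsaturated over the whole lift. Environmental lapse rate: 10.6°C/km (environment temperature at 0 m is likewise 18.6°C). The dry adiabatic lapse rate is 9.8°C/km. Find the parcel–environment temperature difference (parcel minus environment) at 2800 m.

Parcel:
  0–2800 m, dry: Δz = 2.8 km ⇒ ΔT = -27.44°C; T = -8.84°C
Environment:
  0–2800 m, environment: Δz = 2.8 km ⇒ ΔT = -29.68°C; T = -11.08°C
T_parcel − T_env = -8.84 − (-11.08) = +2.24°C

+2.24°C (parcel warmer than environment)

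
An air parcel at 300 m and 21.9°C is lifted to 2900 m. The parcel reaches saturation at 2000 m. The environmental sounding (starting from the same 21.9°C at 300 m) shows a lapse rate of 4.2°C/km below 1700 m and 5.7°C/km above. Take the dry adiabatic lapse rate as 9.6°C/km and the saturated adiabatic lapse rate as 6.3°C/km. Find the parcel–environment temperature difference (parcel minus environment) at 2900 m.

-9.27°C (parcel cooler than environment)

Parcel:
  From 300 m to 2000 m (dry): cools by 9.6 × 1.7 = 16.32°C, giving 5.58°C.
  From 2000 m to 2900 m (saturated): cools by 6.3 × 0.9 = 5.67°C, giving -0.09°C.
Environment:
  From 300 m to 1700 m (environment, lower layer): cools by 4.2 × 1.4 = 5.88°C, giving 16.02°C.
  From 1700 m to 2900 m (environment, upper layer): cools by 5.7 × 1.2 = 6.84°C, giving 9.18°C.
T_parcel − T_env = -0.09 − 9.18 = -9.27°C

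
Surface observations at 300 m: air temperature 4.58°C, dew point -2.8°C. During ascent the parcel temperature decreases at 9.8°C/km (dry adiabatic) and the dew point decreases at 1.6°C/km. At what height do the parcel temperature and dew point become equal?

T and T_d converge at 9.8 − 1.6 = 8.2°C per km
Height above start = (4.58 − (-2.8)) / 8.2 = 0.9 km
LCL altitude = 300 m + 900 m = 1200 m

1200 m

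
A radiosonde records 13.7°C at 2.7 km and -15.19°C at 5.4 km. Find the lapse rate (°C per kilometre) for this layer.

Γ = −ΔT/Δz = (13.7 − (-15.19)) / (5400 − 2700) m
  = 28.89°C / 2.7 km = 10.7°C/km

10.7°C/km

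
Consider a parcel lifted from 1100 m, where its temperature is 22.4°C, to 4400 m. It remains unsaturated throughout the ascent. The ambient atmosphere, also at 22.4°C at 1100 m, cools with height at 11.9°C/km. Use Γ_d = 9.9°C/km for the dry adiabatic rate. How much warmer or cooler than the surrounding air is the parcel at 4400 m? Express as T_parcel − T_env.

Parcel:
  From 1100 m to 4400 m (dry): cools by 9.9 × 3.3 = 32.67°C, giving -10.27°C.
Environment:
  From 1100 m to 4400 m (environment): cools by 11.9 × 3.3 = 39.27°C, giving -16.87°C.
T_parcel − T_env = -10.27 − (-16.87) = +6.6°C

+6.6°C (parcel warmer than environment)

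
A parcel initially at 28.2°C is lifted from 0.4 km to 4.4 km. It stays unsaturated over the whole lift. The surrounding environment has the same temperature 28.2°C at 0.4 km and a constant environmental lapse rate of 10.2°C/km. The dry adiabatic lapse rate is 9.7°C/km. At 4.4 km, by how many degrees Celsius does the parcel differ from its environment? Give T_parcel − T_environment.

+2°C (parcel warmer than environment)

Parcel:
  From 400 m to 4400 m (dry): cools by 9.7 × 4 = 38.8°C, giving -10.6°C.
Environment:
  From 400 m to 4400 m (environment): cools by 10.2 × 4 = 40.8°C, giving -12.6°C.
T_parcel − T_env = -10.6 − (-12.6) = +2°C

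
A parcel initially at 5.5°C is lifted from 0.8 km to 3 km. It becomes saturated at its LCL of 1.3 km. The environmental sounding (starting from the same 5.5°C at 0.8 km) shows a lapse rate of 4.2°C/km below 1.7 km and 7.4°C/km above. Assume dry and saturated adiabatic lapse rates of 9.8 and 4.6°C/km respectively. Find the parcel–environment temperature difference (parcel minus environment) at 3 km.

+0.68°C (parcel warmer than environment)

Parcel:
  Dry to 1300 m: -9.8 × 0.5 km = -4.9°C, so T = 0.6°C.
  Saturated to 3000 m: -4.6 × 1.7 km = -7.82°C, so T = -7.22°C.
Environment:
  Environment, lower layer to 1700 m: -4.2 × 0.9 km = -3.78°C, so T = 1.72°C.
  Environment, upper layer to 3000 m: -7.4 × 1.3 km = -9.62°C, so T = -7.9°C.
T_parcel − T_env = -7.22 − (-7.9) = +0.68°C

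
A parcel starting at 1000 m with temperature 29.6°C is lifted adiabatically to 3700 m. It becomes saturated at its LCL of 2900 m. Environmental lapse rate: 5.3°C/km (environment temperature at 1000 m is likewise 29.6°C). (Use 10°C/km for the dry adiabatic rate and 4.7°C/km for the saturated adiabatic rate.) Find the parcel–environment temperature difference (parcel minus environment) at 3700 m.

-8.45°C (parcel cooler than environment)

Parcel:
  From 1000 m to 2900 m (dry): cools by 10 × 1.9 = 19°C, giving 10.6°C.
  From 2900 m to 3700 m (saturated): cools by 4.7 × 0.8 = 3.76°C, giving 6.84°C.
Environment:
  From 1000 m to 3700 m (environment): cools by 5.3 × 2.7 = 14.31°C, giving 15.29°C.
T_parcel − T_env = 6.84 − 15.29 = -8.45°C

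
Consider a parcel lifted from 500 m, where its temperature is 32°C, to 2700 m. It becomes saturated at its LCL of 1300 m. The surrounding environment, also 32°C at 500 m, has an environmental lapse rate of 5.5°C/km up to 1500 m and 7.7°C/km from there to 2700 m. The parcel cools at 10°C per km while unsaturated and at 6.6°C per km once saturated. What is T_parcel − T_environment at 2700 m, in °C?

-2.5°C (parcel cooler than environment)

Parcel:
  From 500 m to 1300 m (dry): cools by 10 × 0.8 = 8°C, giving 24°C.
  From 1300 m to 2700 m (saturated): cools by 6.6 × 1.4 = 9.24°C, giving 14.76°C.
Environment:
  From 500 m to 1500 m (environment, lower layer): cools by 5.5 × 1 = 5.5°C, giving 26.5°C.
  From 1500 m to 2700 m (environment, upper layer): cools by 7.7 × 1.2 = 9.24°C, giving 17.26°C.
T_parcel − T_env = 14.76 − 17.26 = -2.5°C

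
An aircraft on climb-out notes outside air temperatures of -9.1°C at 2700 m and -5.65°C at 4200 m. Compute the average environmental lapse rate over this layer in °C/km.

-2.3°C/km

Γ = −ΔT/Δz = (-9.1 − (-5.65)) / (4200 − 2700) m
  = -3.45°C / 1.5 km = -2.3°C/km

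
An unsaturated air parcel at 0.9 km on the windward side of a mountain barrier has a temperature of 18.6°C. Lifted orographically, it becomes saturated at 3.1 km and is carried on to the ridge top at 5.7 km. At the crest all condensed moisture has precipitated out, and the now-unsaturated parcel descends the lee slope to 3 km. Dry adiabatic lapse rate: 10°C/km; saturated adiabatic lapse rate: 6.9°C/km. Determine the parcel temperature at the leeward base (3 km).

900–3100 m, dry: Δz = 2.2 km ⇒ ΔT = -22°C; T = -3.4°C
3100–5700 m, saturated: Δz = 2.6 km ⇒ ΔT = -17.94°C; T = -21.34°C
5700–3000 m, dry descent: Δz = 2.7 km ⇒ ΔT = +27°C; T = 5.66°C

5.66°C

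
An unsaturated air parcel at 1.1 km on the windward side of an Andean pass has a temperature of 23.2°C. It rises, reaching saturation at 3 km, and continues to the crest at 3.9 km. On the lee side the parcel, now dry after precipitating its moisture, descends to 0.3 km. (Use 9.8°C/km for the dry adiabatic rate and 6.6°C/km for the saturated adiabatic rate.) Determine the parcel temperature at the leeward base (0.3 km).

33.92°C

1100 → 3000 m (dry, 9.8°C/km): ΔT = -9.8 × 1.9 = -18.62°C → T = 4.58°C
3000 → 3900 m (saturated, 6.6°C/km): ΔT = -6.6 × 0.9 = -5.94°C → T = -1.36°C
3900 → 300 m (dry descent, 9.8°C/km): ΔT = +9.8 × 3.6 = +35.28°C → T = 33.92°C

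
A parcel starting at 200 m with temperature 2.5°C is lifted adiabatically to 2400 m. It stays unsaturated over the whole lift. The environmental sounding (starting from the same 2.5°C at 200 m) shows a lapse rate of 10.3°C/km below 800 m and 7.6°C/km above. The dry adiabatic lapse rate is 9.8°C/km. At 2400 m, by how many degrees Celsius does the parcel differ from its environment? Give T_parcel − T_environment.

-3.22°C (parcel cooler than environment)

Parcel:
  Dry to 2400 m: -9.8 × 2.2 km = -21.56°C, so T = -19.06°C.
Environment:
  Environment, lower layer to 800 m: -10.3 × 0.6 km = -6.18°C, so T = -3.68°C.
  Environment, upper layer to 2400 m: -7.6 × 1.6 km = -12.16°C, so T = -15.84°C.
T_parcel − T_env = -19.06 − (-15.84) = -3.22°C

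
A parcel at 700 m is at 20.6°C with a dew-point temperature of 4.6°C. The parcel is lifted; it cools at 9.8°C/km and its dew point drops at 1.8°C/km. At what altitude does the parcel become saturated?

T and T_d converge at 9.8 − 1.8 = 8°C per km
Height above start = (20.6 − 4.6) / 8 = 2 km
LCL altitude = 700 m + 2000 m = 2700 m

2700 m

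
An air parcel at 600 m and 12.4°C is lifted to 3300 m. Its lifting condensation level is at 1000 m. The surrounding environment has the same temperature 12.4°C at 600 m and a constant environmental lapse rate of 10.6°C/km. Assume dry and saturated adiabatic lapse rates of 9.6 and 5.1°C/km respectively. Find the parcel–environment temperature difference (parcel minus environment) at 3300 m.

+13.05°C (parcel warmer than environment)

Parcel:
  600–1000 m, dry: Δz = 0.4 km ⇒ ΔT = -3.84°C; T = 8.56°C
  1000–3300 m, saturated: Δz = 2.3 km ⇒ ΔT = -11.73°C; T = -3.17°C
Environment:
  600–3300 m, environment: Δz = 2.7 km ⇒ ΔT = -28.62°C; T = -16.22°C
T_parcel − T_env = -3.17 − (-16.22) = +13.05°C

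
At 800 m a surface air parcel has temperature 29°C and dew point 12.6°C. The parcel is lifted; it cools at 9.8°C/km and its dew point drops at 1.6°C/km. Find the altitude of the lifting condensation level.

T and T_d converge at 9.8 − 1.6 = 8.2°C per km
Height above start = (29 − 12.6) / 8.2 = 2 km
LCL altitude = 800 m + 2000 m = 2800 m

2800 m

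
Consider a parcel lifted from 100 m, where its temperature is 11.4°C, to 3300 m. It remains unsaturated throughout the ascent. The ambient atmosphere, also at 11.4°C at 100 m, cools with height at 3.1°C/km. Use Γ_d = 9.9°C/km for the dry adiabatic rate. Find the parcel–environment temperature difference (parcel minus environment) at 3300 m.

Parcel:
  Dry to 3300 m: -9.9 × 3.2 km = -31.68°C, so T = -20.28°C.
Environment:
  Environment to 3300 m: -3.1 × 3.2 km = -9.92°C, so T = 1.48°C.
T_parcel − T_env = -20.28 − 1.48 = -21.76°C

-21.76°C (parcel cooler than environment)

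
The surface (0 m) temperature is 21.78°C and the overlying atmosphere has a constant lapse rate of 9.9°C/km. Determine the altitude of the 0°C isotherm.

Height above start = (21.78 − 0) / 9.9 = 2.2 km
Altitude = 0 m + 2200 m = 2200 m

2200 m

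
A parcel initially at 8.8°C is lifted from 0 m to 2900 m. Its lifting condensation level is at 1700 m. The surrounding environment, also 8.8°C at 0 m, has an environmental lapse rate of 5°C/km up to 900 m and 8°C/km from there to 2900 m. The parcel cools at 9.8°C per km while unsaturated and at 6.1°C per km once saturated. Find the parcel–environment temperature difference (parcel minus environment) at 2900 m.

-3.48°C (parcel cooler than environment)

Parcel:
  Dry to 1700 m: -9.8 × 1.7 km = -16.66°C, so T = -7.86°C.
  Saturated to 2900 m: -6.1 × 1.2 km = -7.32°C, so T = -15.18°C.
Environment:
  Environment, lower layer to 900 m: -5 × 0.9 km = -4.5°C, so T = 4.3°C.
  Environment, upper layer to 2900 m: -8 × 2 km = -16°C, so T = -11.7°C.
T_parcel − T_env = -15.18 − (-11.7) = -3.48°C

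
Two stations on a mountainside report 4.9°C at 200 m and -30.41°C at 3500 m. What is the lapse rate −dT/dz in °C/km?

Γ = −ΔT/Δz = (4.9 − (-30.41)) / (3500 − 200) m
  = 35.31°C / 3.3 km = 10.7°C/km

10.7°C/km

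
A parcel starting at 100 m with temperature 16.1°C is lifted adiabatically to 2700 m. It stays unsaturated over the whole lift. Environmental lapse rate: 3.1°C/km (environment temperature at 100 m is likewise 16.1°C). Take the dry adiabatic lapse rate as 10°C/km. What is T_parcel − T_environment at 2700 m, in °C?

-17.94°C (parcel cooler than environment)

Parcel:
  100–2700 m, dry: Δz = 2.6 km ⇒ ΔT = -26°C; T = -9.9°C
Environment:
  100–2700 m, environment: Δz = 2.6 km ⇒ ΔT = -8.06°C; T = 8.04°C
T_parcel − T_env = -9.9 − 8.04 = -17.94°C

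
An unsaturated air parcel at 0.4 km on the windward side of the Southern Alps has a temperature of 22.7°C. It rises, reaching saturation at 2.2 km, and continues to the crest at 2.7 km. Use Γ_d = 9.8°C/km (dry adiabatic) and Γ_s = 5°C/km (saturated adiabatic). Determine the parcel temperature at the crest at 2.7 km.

Dry to 2200 m: -9.8 × 1.8 km = -17.64°C, so T = 5.06°C.
Saturated to 2700 m: -5 × 0.5 km = -2.5°C, so T = 2.56°C.

2.56°C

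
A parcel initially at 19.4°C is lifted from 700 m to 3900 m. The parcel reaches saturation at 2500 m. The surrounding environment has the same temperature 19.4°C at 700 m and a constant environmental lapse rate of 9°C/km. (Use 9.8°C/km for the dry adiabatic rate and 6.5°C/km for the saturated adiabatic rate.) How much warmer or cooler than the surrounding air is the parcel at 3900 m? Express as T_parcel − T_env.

+2.06°C (parcel warmer than environment)

Parcel:
  700 → 2500 m (dry, 9.8°C/km): ΔT = -9.8 × 1.8 = -17.64°C → T = 1.76°C
  2500 → 3900 m (saturated, 6.5°C/km): ΔT = -6.5 × 1.4 = -9.1°C → T = -7.34°C
Environment:
  700 → 3900 m (environment, 9°C/km): ΔT = -9 × 3.2 = -28.8°C → T = -9.4°C
T_parcel − T_env = -7.34 − (-9.4) = +2.06°C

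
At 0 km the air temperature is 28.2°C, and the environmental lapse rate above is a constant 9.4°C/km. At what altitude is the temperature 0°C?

3 km

Height above start = (28.2 − 0) / 9.4 = 3 km
Altitude = 0 m + 3000 m = 3000 m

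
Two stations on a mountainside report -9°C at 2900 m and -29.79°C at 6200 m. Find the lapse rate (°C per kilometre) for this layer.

6.3°C/km

Γ = −ΔT/Δz = (-9 − (-29.79)) / (6200 − 2900) m
  = 20.79°C / 3.3 km = 6.3°C/km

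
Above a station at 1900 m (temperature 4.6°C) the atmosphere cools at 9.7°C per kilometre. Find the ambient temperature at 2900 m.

-5.1°C

1900–2900 m, environmental: Δz = 1 km ⇒ ΔT = -9.7°C; T = -5.1°C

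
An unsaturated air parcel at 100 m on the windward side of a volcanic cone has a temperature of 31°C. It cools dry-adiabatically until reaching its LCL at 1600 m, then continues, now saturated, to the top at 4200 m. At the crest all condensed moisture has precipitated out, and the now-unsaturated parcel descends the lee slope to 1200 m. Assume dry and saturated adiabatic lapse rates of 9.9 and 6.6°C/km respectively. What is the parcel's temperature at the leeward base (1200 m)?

100 → 1600 m (dry, 9.9°C/km): ΔT = -9.9 × 1.5 = -14.85°C → T = 16.15°C
1600 → 4200 m (saturated, 6.6°C/km): ΔT = -6.6 × 2.6 = -17.16°C → T = -1.01°C
4200 → 1200 m (dry descent, 9.9°C/km): ΔT = +9.9 × 3 = +29.7°C → T = 28.69°C

28.69°C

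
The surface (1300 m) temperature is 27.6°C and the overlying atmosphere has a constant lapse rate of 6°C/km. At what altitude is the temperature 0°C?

Height above start = (27.6 − 0) / 6 = 4.6 km
Altitude = 1300 m + 4600 m = 5900 m

5900 m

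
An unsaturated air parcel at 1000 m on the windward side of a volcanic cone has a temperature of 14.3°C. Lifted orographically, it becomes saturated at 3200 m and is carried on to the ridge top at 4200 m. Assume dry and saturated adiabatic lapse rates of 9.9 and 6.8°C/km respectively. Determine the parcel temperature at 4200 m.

1000 → 3200 m (dry, 9.9°C/km): ΔT = -9.9 × 2.2 = -21.78°C → T = -7.48°C
3200 → 4200 m (saturated, 6.8°C/km): ΔT = -6.8 × 1 = -6.8°C → T = -14.28°C

-14.28°C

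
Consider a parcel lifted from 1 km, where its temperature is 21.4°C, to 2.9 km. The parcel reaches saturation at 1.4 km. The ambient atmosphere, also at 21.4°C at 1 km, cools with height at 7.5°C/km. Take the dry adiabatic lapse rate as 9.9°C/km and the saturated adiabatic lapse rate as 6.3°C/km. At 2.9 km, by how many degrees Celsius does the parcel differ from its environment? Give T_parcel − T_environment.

Parcel:
  Dry to 1400 m: -9.9 × 0.4 km = -3.96°C, so T = 17.44°C.
  Saturated to 2900 m: -6.3 × 1.5 km = -9.45°C, so T = 7.99°C.
Environment:
  Environment to 2900 m: -7.5 × 1.9 km = -14.25°C, so T = 7.15°C.
T_parcel − T_env = 7.99 − 7.15 = +0.84°C

+0.84°C (parcel warmer than environment)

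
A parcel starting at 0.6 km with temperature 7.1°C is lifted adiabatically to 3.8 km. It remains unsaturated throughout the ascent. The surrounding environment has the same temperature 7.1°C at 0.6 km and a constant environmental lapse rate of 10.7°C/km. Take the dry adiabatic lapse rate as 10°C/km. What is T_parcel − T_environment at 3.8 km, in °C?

Parcel:
  From 600 m to 3800 m (dry): cools by 10 × 3.2 = 32°C, giving -24.9°C.
Environment:
  From 600 m to 3800 m (environment): cools by 10.7 × 3.2 = 34.24°C, giving -27.14°C.
T_parcel − T_env = -24.9 − (-27.14) = +2.24°C

+2.24°C (parcel warmer than environment)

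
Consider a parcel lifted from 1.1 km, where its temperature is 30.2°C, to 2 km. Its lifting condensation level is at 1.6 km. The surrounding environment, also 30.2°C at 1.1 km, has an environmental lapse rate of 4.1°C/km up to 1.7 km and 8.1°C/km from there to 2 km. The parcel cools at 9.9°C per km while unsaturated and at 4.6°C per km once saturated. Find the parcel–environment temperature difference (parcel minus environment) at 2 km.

Parcel:
  1100–1600 m, dry: Δz = 0.5 km ⇒ ΔT = -4.95°C; T = 25.25°C
  1600–2000 m, saturated: Δz = 0.4 km ⇒ ΔT = -1.84°C; T = 23.41°C
Environment:
  1100–1700 m, environment, lower layer: Δz = 0.6 km ⇒ ΔT = -2.46°C; T = 27.74°C
  1700–2000 m, environment, upper layer: Δz = 0.3 km ⇒ ΔT = -2.43°C; T = 25.31°C
T_parcel − T_env = 23.41 − 25.31 = -1.9°C

-1.9°C (parcel cooler than environment)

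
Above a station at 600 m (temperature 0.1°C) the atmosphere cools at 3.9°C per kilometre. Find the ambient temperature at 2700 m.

From 600 m to 2700 m (environmental): cools by 3.9 × 2.1 = 8.19°C, giving -8.09°C.

-8.09°C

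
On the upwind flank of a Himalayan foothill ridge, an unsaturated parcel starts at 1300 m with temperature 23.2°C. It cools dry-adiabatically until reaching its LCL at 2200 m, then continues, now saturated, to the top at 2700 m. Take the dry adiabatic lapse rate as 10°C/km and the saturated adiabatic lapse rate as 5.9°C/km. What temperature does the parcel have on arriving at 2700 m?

From 1300 m to 2200 m (dry): cools by 10 × 0.9 = 9°C, giving 14.2°C.
From 2200 m to 2700 m (saturated): cools by 5.9 × 0.5 = 2.95°C, giving 11.25°C.

11.25°C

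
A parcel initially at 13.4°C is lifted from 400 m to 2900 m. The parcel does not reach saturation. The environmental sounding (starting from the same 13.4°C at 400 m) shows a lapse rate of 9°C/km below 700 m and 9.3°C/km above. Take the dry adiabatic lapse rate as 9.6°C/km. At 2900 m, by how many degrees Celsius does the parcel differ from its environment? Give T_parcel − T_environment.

Parcel:
  400–2900 m, dry: Δz = 2.5 km ⇒ ΔT = -24°C; T = -10.6°C
Environment:
  400–700 m, environment, lower layer: Δz = 0.3 km ⇒ ΔT = -2.7°C; T = 10.7°C
  700–2900 m, environment, upper layer: Δz = 2.2 km ⇒ ΔT = -20.46°C; T = -9.76°C
T_parcel − T_env = -10.6 − (-9.76) = -0.84°C

-0.84°C (parcel cooler than environment)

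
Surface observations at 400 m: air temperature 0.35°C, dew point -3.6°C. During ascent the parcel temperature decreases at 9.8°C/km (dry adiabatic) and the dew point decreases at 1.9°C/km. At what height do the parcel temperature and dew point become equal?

T and T_d converge at 9.8 − 1.9 = 7.9°C per km
Height above start = (0.35 − (-3.6)) / 7.9 = 0.5 km
LCL altitude = 400 m + 500 m = 900 m

900 m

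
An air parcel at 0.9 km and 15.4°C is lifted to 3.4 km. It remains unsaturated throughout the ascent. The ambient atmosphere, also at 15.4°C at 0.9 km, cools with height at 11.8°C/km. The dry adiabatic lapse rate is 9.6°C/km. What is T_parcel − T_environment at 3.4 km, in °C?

Parcel:
  900 → 3400 m (dry, 9.6°C/km): ΔT = -9.6 × 2.5 = -24°C → T = -8.6°C
Environment:
  900 → 3400 m (environment, 11.8°C/km): ΔT = -11.8 × 2.5 = -29.5°C → T = -14.1°C
T_parcel − T_env = -8.6 − (-14.1) = +5.5°C

+5.5°C (parcel warmer than environment)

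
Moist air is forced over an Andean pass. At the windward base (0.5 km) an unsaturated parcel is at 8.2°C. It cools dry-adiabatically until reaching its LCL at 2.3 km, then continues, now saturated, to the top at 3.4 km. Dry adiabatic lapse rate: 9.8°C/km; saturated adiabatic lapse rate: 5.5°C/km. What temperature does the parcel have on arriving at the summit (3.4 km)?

-15.49°C

From 500 m to 2300 m (dry): cools by 9.8 × 1.8 = 17.64°C, giving -9.44°C.
From 2300 m to 3400 m (saturated): cools by 5.5 × 1.1 = 6.05°C, giving -15.49°C.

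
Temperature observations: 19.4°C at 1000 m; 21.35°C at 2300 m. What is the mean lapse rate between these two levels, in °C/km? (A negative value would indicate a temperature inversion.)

Γ = −ΔT/Δz = (19.4 − 21.35) / (2300 − 1000) m
  = -1.95°C / 1.3 km = -1.5°C/km

-1.5°C/km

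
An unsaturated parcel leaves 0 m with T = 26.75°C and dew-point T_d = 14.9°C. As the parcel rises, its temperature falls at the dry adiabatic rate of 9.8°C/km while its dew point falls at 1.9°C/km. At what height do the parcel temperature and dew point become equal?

1500 m

T and T_d converge at 9.8 − 1.9 = 7.9°C per km
Height above start = (26.75 − 14.9) / 7.9 = 1.5 km
LCL altitude = 0 m + 1500 m = 1500 m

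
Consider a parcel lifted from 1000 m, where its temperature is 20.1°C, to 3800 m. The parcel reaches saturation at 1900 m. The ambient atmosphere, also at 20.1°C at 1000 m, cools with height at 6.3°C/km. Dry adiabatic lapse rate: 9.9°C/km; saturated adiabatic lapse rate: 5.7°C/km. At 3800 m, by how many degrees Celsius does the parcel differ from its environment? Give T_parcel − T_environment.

Parcel:
  From 1000 m to 1900 m (dry): cools by 9.9 × 0.9 = 8.91°C, giving 11.19°C.
  From 1900 m to 3800 m (saturated): cools by 5.7 × 1.9 = 10.83°C, giving 0.36°C.
Environment:
  From 1000 m to 3800 m (environment): cools by 6.3 × 2.8 = 17.64°C, giving 2.46°C.
T_parcel − T_env = 0.36 − 2.46 = -2.1°C

-2.1°C (parcel cooler than environment)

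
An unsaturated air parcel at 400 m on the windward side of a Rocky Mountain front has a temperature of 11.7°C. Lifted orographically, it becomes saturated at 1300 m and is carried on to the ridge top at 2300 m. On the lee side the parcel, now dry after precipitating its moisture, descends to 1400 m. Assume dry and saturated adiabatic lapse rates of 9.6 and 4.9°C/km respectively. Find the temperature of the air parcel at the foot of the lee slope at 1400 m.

6.8°C

Dry to 1300 m: -9.6 × 0.9 km = -8.64°C, so T = 3.06°C.
Saturated to 2300 m: -4.9 × 1 km = -4.9°C, so T = -1.84°C.
Dry descent to 1400 m: +9.6 × 0.9 km = +8.64°C, so T = 6.8°C.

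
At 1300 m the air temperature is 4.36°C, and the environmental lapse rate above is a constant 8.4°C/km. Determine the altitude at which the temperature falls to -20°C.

Height above start = (4.36 − (-20)) / 8.4 = 2.9 km
Altitude = 1300 m + 2900 m = 4200 m

4200 m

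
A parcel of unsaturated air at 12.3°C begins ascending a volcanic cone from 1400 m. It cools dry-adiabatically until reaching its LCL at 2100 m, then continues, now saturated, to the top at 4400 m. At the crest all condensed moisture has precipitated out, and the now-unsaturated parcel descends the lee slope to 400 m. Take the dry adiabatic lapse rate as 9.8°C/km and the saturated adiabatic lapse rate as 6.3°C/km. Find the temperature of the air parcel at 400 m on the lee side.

Dry to 2100 m: -9.8 × 0.7 km = -6.86°C, so T = 5.44°C.
Saturated to 4400 m: -6.3 × 2.3 km = -14.49°C, so T = -9.05°C.
Dry descent to 400 m: +9.8 × 4 km = +39.2°C, so T = 30.15°C.

30.15°C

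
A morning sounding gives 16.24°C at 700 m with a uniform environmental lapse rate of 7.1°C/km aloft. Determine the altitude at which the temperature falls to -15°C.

5100 m

Height above start = (16.24 − (-15)) / 7.1 = 4.4 km
Altitude = 700 m + 4400 m = 5100 m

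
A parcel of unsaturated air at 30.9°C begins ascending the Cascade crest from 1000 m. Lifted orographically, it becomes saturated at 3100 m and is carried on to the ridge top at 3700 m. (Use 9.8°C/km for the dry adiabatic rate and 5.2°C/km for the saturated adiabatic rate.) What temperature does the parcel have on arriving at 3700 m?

From 1000 m to 3100 m (dry): cools by 9.8 × 2.1 = 20.58°C, giving 10.32°C.
From 3100 m to 3700 m (saturated): cools by 5.2 × 0.6 = 3.12°C, giving 7.2°C.

7.2°C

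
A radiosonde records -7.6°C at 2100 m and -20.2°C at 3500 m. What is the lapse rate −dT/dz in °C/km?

9°C/km

Γ = −ΔT/Δz = (-7.6 − (-20.2)) / (3500 − 2100) m
  = 12.6°C / 1.4 km = 9°C/km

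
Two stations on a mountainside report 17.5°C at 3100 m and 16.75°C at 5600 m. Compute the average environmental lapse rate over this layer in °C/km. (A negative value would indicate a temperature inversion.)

Γ = −ΔT/Δz = (17.5 − 16.75) / (5600 − 3100) m
  = 0.75°C / 2.5 km = 0.3°C/km

0.3°C/km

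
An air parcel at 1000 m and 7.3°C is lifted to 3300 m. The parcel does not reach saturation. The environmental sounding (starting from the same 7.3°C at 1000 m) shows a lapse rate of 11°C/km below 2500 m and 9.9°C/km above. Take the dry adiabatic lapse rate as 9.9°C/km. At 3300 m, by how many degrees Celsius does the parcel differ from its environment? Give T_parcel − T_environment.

Parcel:
  From 1000 m to 3300 m (dry): cools by 9.9 × 2.3 = 22.77°C, giving -15.47°C.
Environment:
  From 1000 m to 2500 m (environment, lower layer): cools by 11 × 1.5 = 16.5°C, giving -9.2°C.
  From 2500 m to 3300 m (environment, upper layer): cools by 9.9 × 0.8 = 7.92°C, giving -17.12°C.
T_parcel − T_env = -15.47 − (-17.12) = +1.65°C

+1.65°C (parcel warmer than environment)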